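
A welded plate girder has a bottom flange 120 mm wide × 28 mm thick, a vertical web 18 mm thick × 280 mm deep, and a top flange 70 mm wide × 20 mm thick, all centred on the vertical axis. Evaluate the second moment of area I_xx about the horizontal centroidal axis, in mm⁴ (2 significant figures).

I_xx ≈ 1.3 × 10⁸ mm⁴

Decompose the section into non-overlapping parts with the origin at the bottom-left of its bounding rectangle.
Bottom plate: 120 × 28, A = 3 360 mm², y = 14 mm, Ī = 219 520 mm⁴.
Web plate: 18 × 280, A = 5 040 mm², y = 168 mm, Ī = 32 928 000 mm⁴.
Top plate: 70 × 20, A = 1 400 mm², y = 318 mm, Ī = 46 667 mm⁴.
Centroid: ȳ = ΣA·y / ΣA = 136.6 mm.
Transfer each piece to the horizontal centroidal axis using Ī + A·d² with d = y − 136.6:
  bottom plate: d = -122.6 mm → contributes +50 746 416 mm⁴
  web plate: d = 31.37 mm → contributes +37 888 199 mm⁴
  top plate: d = 181.4 mm → contributes +46 100 500 mm⁴
Total I = 134 735 115 mm⁴.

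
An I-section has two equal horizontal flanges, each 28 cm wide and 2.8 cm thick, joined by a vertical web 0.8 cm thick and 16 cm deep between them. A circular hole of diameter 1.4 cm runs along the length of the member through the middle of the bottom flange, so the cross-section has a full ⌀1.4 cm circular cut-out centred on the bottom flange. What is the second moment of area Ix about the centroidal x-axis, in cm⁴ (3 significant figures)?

Ix ≈ 1.41 × 10⁴ cm⁴

Decompose the section into non-overlapping parts with the origin at the bottom-left of its bounding rectangle.
Bottom flange: 28 × 2.8, A = 78.4 cm², y = 1.4 cm, Ī = 51.221 cm⁴.
Web: 0.8 × 16, A = 12.8 cm², y = 10.8 cm, Ī = 273.07 cm⁴.
Top flange: 28 × 2.8, A = 78.4 cm², y = 20.2 cm, Ī = 51.221 cm⁴.
Hole (subtracted): ⌀1.4, A = 1.5394 cm², y = 1.4 cm, Ī = 0.18857 cm⁴.
Centroid: ȳ = ΣA·y / ΣA = 10.886 cm.
Transfer each piece to the centroidal x-axis using Ī + A·d² with d = y − 10.886:
  bottom flange: d = -9.4861 cm → contributes +7106.1 cm⁴
  web: d = -0.086101 cm → contributes +273.16 cm⁴
  top flange: d = 9.3139 cm → contributes +6852.3 cm⁴
  hole: d = -9.4861 cm → contributes −138.71 cm⁴
Total I = 14 093 cm⁴.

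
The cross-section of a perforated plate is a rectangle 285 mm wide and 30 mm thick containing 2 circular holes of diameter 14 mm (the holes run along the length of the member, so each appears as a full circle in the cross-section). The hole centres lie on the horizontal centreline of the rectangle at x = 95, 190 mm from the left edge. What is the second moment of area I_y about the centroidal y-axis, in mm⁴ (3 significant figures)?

Decompose the section into non-overlapping parts with the origin at the bottom-left of its bounding rectangle.
Plate: 285 × 30, A = 8 550 mm², x = 142.5 mm, Ī = 57 872 813 mm⁴.
Hole 1 (subtracted): ⌀14, A = 153.94 mm², x = 95 mm, Ī = 1885.7 mm⁴.
Hole 2 (subtracted): ⌀14, A = 153.94 mm², x = 190 mm, Ī = 1885.7 mm⁴.
By symmetry the centroid is at mid-width, x̄ = 142.5 mm.
Transfer each piece to the centroidal y-axis using Ī + A·d² with d = x − 142.5:
  plate: d = 0 mm → contributes +57 872 813 mm⁴
  hole 1: d = -47.5 mm → contributes −349 208 mm⁴
  hole 2: d = 47.5 mm → contributes −349 208 mm⁴
Total I = 57 174 396 mm⁴.

I_y ≈ 5.72 × 10⁷ mm⁴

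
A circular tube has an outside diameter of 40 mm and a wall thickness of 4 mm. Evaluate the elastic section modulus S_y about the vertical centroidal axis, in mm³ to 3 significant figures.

S_y ≈ 3710 mm³

Decompose the section into non-overlapping parts with the origin at the bottom-left of its bounding rectangle.
Outer circle: ⌀40, A = 1256.6 mm², x = 20 mm, Ī = 125 664 mm⁴.
Bore (subtracted): ⌀32, A = 804.25 mm², x = 20 mm, Ī = 51 472 mm⁴.
By symmetry the centroid is at mid-width, x̄ = 20 mm.
All pieces are centred on the vertical centroidal axis, so I = ΣĪ (holes subtracted) = 74 192 mm⁴.
Extreme fibre distance c = 20 mm; S = I/c = 3709.6 mm³.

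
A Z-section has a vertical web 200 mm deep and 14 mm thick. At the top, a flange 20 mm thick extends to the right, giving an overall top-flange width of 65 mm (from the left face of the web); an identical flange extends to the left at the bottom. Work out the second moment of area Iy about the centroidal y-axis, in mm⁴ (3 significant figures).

Treat the section as a set of non-overlapping primitives; coordinates are from the bounding-box lower-left.
Web: 14 × 200, A = 2 800 mm², x = 58 mm, Ī = 45 733 mm⁴.
Top flange (beyond web): 51 × 20, A = 1 020 mm², x = 90.5 mm, Ī = 221 085 mm⁴.
Bottom flange (beyond web): 51 × 20, A = 1 020 mm², x = 25.5 mm, Ī = 221 085 mm⁴.
Centroid: x̄ = ΣA·x / ΣA = 58 mm.
Transfer each piece to the centroidal y-axis using Ī + A·d² with d = x − 58:
  web: d = 0 mm → contributes +45 733 mm⁴
  top flange (beyond web): d = 32.5 mm → contributes +1 298 460 mm⁴
  bottom flange (beyond web): d = -32.5 mm → contributes +1 298 460 mm⁴
Total I = 2 642 653 mm⁴.

Iy ≈ 2.64 × 10⁶ mm⁴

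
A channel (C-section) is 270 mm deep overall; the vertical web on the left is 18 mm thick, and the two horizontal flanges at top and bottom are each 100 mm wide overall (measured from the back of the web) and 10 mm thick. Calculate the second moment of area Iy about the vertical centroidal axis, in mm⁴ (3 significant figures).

Iy ≈ 4.12 × 10⁶ mm⁴

Split into non-overlapping primitives; take the origin at the lower-left of the bounding box.
Web: 18 × 270, A = 4 860 mm², x = 9 mm, Ī = 131 220 mm⁴.
Top flange (beyond web): 82 × 10, A = 820 mm², x = 59 mm, Ī = 459 473 mm⁴.
Bottom flange (beyond web): 82 × 10, A = 820 mm², x = 59 mm, Ī = 459 473 mm⁴.
Centroid: x̄ = ΣA·x / ΣA = 21.615 mm.
Transfer each piece to the vertical centroidal axis using Ī + A·d² with d = x − 21.615:
  web: d = -12.615 mm → contributes +904 679 mm⁴
  top flange (beyond web): d = 37.385 mm → contributes +1 605 513 mm⁴
  bottom flange (beyond web): d = 37.385 mm → contributes +1 605 513 mm⁴
Total I = 4 115 705 mm⁴.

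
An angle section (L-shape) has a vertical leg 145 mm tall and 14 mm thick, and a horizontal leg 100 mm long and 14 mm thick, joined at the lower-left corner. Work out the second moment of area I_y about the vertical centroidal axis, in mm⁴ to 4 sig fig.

I_y ≈ 2.665 × 10⁶ mm⁴

Treat the section as a set of non-overlapping primitives; coordinates are from the bounding-box lower-left.
Vertical leg: 14 × 145, A = 2 030 mm², x = 7 mm, Ī = 33156.7 mm⁴.
Horizontal leg (remainder): 86 × 14, A = 1 204 mm², x = 57 mm, Ī = 742 065 mm⁴.
Centroid: x̄ = ΣA·x / ΣA = 25.6147 mm.
Transfer each piece to the vertical centroidal axis using Ī + A·d² with d = x − 25.6147:
  vertical leg: d = -18.6147 mm → contributes +736 567 mm⁴
  horizontal leg (remainder): d = 31.3853 mm → contributes +1 928 049 mm⁴
Total I = 2 664 616 mm⁴.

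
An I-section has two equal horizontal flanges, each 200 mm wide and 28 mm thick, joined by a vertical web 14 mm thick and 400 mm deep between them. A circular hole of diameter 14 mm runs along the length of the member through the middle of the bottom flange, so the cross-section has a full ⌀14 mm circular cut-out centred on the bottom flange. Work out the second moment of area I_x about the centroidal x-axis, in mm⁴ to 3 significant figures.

I_x ≈ 5.81 × 10⁸ mm⁴

Break the section into simple shapes (no overlaps), measuring from the bottom-left corner of the bounding box.
Bottom flange: 200 × 28, A = 5 600 mm², y = 14 mm, Ī = 365 867 mm⁴.
Web: 14 × 400, A = 5 600 mm², y = 228 mm, Ī = 74 666 667 mm⁴.
Top flange: 200 × 28, A = 5 600 mm², y = 442 mm, Ī = 365 867 mm⁴.
Hole (subtracted): ⌀14, A = 153.94 mm², y = 14 mm, Ī = 1885.7 mm⁴.
Centroid: ȳ = ΣA·y / ΣA = 229.98 mm.
Transfer each piece to the centroidal x-axis using Ī + A·d² with d = y − 229.98:
  bottom flange: d = -215.98 mm → contributes +261 588 693 mm⁴
  web: d = -1.979 mm → contributes +74 688 599 mm⁴
  top flange: d = 212.02 mm → contributes +252 102 105 mm⁴
  hole: d = -215.98 mm → contributes −7 182 623 mm⁴
Total I = 581 196 774 mm⁴.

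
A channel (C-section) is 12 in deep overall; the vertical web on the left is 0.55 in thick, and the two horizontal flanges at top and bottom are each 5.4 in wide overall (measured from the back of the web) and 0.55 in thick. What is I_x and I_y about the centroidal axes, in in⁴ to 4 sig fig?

I_x ≈ 254.2 in⁴, I_y ≈ 32.13 in⁴

Decompose the section into non-overlapping parts with the origin at the bottom-left of its bounding rectangle.
Web: 0.55 × 12, A = 6.6 in², y = 6 in, Ī = 79.2 in⁴.
Top flange (beyond web): 4.85 × 0.55, A = 2.6675 in², y = 11.725 in, Ī = 0.0672432 in⁴.
Bottom flange (beyond web): 4.85 × 0.55, A = 2.6675 in², y = 0.275 in, Ī = 0.0672432 in⁴.
By symmetry the centroid is at mid-height, ȳ = 6 in.
Transfer each piece to the centroidal x-axis using Ī + A·d² with d = y − 6:
  web: d = 0 in → contributes +79.2 in⁴
  top flange (beyond web): d = 5.725 in → contributes +87.4962 in⁴
  bottom flange (beyond web): d = -5.725 in → contributes +87.4962 in⁴
Total I = 254.192 in⁴.
For the y-axis: x̄ = 1.48191 in.
Repeating about the centroidal y-axis gives I_y = 32.1313 in⁴.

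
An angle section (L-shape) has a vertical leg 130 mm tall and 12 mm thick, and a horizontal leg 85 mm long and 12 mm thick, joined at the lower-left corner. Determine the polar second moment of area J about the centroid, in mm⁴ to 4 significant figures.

Break the section into simple shapes (no overlaps), measuring from the bottom-left corner of the bounding box.
Vertical leg: 12 × 130, A = 1 560 mm², y = 65 mm, Ī = 2 197 000 mm⁴.
Horizontal leg (remainder): 73 × 12, A = 876 mm², y = 6 mm, Ī = 10 512 mm⁴.
Centroid: ȳ = ΣA·y / ΣA = 43.7833 mm.
Transfer each piece to the centroidal x-axis using Ī + A·d² with d = y − 43.7833:
  vertical leg: d = 21.2167 mm → contributes +2 899 235 mm⁴
  horizontal leg (remainder): d = -37.7833 mm → contributes +1 261 067 mm⁴
Total I = 4 160 302 mm⁴.
For the y-axis: x̄ = 21.2833 mm.
Repeating about the centroidal y-axis gives I_y = 1 421 017 mm⁴.
Polar second moment: J = I_x + I_y = 5 581 318 mm⁴.

J ≈ 5.581 × 10⁶ mm⁴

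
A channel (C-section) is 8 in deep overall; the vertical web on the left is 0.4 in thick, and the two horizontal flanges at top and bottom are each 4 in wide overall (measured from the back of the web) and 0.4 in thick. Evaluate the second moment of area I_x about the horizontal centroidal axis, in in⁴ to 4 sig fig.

Decompose the section into non-overlapping parts with the origin at the bottom-left of its bounding rectangle.
Web: 0.4 × 8, A = 3.2 in², y = 4 in, Ī = 17.0667 in⁴.
Top flange (beyond web): 3.6 × 0.4, A = 1.44 in², y = 7.8 in, Ī = 0.0192 in⁴.
Bottom flange (beyond web): 3.6 × 0.4, A = 1.44 in², y = 0.2 in, Ī = 0.0192 in⁴.
By symmetry the centroid is at mid-height, ȳ = 4 in.
Transfer each piece to the horizontal centroidal axis using Ī + A·d² with d = y − 4:
  web: d = 0 in → contributes +17.0667 in⁴
  top flange (beyond web): d = 3.8 in → contributes +20.8128 in⁴
  bottom flange (beyond web): d = -3.8 in → contributes +20.8128 in⁴
Total I = 58.6923 in⁴.

I_x ≈ 58.69 in⁴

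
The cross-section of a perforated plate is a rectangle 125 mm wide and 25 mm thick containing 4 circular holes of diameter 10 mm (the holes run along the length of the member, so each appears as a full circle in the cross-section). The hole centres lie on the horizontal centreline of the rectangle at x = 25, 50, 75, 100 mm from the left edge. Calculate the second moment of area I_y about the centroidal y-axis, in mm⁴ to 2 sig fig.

Split into non-overlapping primitives; take the origin at the lower-left of the bounding box.
Plate: 125 × 25, A = 3 125 mm², x = 62.5 mm, Ī = 4 069 010 mm⁴.
Hole 1 (subtracted): ⌀10, A = 78.54 mm², x = 25 mm, Ī = 490.9 mm⁴.
Hole 2 (subtracted): ⌀10, A = 78.54 mm², x = 50 mm, Ī = 490.9 mm⁴.
Hole 3 (subtracted): ⌀10, A = 78.54 mm², x = 75 mm, Ī = 490.9 mm⁴.
Hole 4 (subtracted): ⌀10, A = 78.54 mm², x = 100 mm, Ī = 490.9 mm⁴.
By symmetry the centroid is at mid-width, x̄ = 62.5 mm.
Transfer each piece to the centroidal y-axis using Ī + A·d² with d = x − 62.5:
  plate: d = 0 mm → contributes +4 069 010 mm⁴
  hole 1: d = -37.5 mm → contributes −110 937 mm⁴
  hole 2: d = -12.5 mm → contributes −12 763 mm⁴
  hole 3: d = 12.5 mm → contributes −12 763 mm⁴
  hole 4: d = 37.5 mm → contributes −110 937 mm⁴
Total I = 3 821 610 mm⁴.

I_y ≈ 3.8 × 10⁶ mm⁴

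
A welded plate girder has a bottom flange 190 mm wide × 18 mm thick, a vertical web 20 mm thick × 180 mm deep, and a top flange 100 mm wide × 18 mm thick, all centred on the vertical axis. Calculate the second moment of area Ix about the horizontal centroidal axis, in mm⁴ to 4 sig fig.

Ix ≈ 5.811 × 10⁷ mm⁴

Split into non-overlapping primitives; take the origin at the lower-left of the bounding box.
Bottom plate: 190 × 18, A = 3 420 mm², y = 9 mm, Ī = 92 340 mm⁴.
Web plate: 20 × 180, A = 3 600 mm², y = 108 mm, Ī = 9 720 000 mm⁴.
Top plate: 100 × 18, A = 1 800 mm², y = 207 mm, Ī = 48 600 mm⁴.
Centroid: ȳ = ΣA·y / ΣA = 89.8163 mm.
Transfer each piece to the horizontal centroidal axis using Ī + A·d² with d = y − 89.8163:
  bottom plate: d = -80.8163 mm → contributes +22 429 313 mm⁴
  web plate: d = 18.1837 mm → contributes +10 910 326 mm⁴
  top plate: d = 117.184 mm → contributes +24 766 224 mm⁴
Total I = 58 105 862 mm⁴.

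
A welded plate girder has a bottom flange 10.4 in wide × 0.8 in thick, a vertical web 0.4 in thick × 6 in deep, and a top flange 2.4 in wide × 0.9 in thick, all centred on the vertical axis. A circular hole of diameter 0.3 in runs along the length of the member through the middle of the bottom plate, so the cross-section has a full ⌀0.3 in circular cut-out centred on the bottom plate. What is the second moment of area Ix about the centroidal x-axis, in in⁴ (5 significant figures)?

Treat the section as a set of non-overlapping primitives; coordinates are from the bounding-box lower-left.
Bottom plate: 10.4 × 0.8, A = 8.32 in², y = 0.4 in, Ī = 0.4437333 in⁴.
Web plate: 0.4 × 6, A = 2.4 in², y = 3.8 in, Ī = 7.2 in⁴.
Top plate: 2.4 × 0.9, A = 2.16 in², y = 7.25 in, Ī = 0.1458 in⁴.
Hole (subtracted): ⌀0.3, A = 0.07068583 in², y = 0.4 in, Ī = 0.0003976078 in⁴.
Centroid: ȳ = ΣA·y / ΣA = 2.192133 in.
Transfer each piece to the centroidal x-axis using Ī + A·d² with d = y − 2.192133:
  bottom plate: d = -1.792133 in → contributes +27.16543 in⁴
  web plate: d = 1.607867 in → contributes +13.40456 in⁴
  top plate: d = 5.057867 in → contributes +55.40295 in⁴
  hole: d = -1.792133 in → contributes −0.2274223 in⁴
Total I = 95.74552 in⁴.

Ix ≈ 95.746 in⁴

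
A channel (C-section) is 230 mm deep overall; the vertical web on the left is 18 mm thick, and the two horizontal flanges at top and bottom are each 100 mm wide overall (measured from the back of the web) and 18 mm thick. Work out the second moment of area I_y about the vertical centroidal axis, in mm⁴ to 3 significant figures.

Split into non-overlapping primitives; take the origin at the lower-left of the bounding box.
Web: 18 × 230, A = 4 140 mm², x = 9 mm, Ī = 111 780 mm⁴.
Top flange (beyond web): 82 × 18, A = 1 476 mm², x = 59 mm, Ī = 827 052 mm⁴.
Bottom flange (beyond web): 82 × 18, A = 1 476 mm², x = 59 mm, Ī = 827 052 mm⁴.
Centroid: x̄ = ΣA·x / ΣA = 29.812 mm.
Transfer each piece to the vertical centroidal axis using Ī + A·d² with d = x − 29.812:
  web: d = -20.812 mm → contributes +1 905 008 mm⁴
  top flange (beyond web): d = 29.188 mm → contributes +2 084 499 mm⁴
  bottom flange (beyond web): d = 29.188 mm → contributes +2 084 499 mm⁴
Total I = 6 074 006 mm⁴.

I_y ≈ 6.07 × 10⁶ mm⁴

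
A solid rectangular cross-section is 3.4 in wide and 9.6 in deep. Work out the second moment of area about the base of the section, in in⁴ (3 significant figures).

I_base ≈ 1000 in⁴

The section: 3.4 × 9.6, A = 32.64 in², y = 4.8 in, Ī = 250.68 in⁴.
Transfer it to the base of the section using Ī + A·d² with d = y − 0:
  the section: d = 4.8 in → contributes +1002.7 in⁴
Total I = 1002.7 in⁴.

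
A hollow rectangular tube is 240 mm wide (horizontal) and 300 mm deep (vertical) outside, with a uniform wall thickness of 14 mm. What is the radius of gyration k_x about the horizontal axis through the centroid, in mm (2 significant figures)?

Break the section into simple shapes (no overlaps), measuring from the bottom-left corner of the bounding box.
Outer rectangle: 240 × 300, A = 72 000 mm², y = 150 mm, Ī = 540 000 000 mm⁴.
Inner void (subtracted): 212 × 272, A = 57 664 mm², y = 150 mm, Ī = 355 517 781 mm⁴.
By symmetry the centroid is at mid-height, ȳ = 150 mm.
All pieces are centred on the horizontal axis through the centroid, so I = ΣĪ (holes subtracted) = 184 482 219 mm⁴.
Radius of gyration: k = √(I/A) = √(184 482 219 / 14 336) = 113.4 mm.

k_x ≈ 110 mm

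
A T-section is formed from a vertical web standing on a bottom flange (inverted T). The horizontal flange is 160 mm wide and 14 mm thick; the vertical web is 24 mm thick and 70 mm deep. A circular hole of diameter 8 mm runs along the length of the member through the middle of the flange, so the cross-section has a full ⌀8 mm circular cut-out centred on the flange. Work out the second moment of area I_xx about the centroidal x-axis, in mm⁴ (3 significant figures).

I_xx ≈ 2.40 × 10⁶ mm⁴

Split into non-overlapping primitives; take the origin at the lower-left of the bounding box.
Flange: 160 × 14, A = 2 240 mm², y = 7 mm, Ī = 36 587 mm⁴.
Web: 24 × 70, A = 1 680 mm², y = 49 mm, Ī = 686 000 mm⁴.
Hole (subtracted): ⌀8, A = 50.265 mm², y = 7 mm, Ī = 201.06 mm⁴.
Centroid: ȳ = ΣA·y / ΣA = 25.234 mm.
Transfer each piece to the centroidal x-axis using Ī + A·d² with d = y − 25.234:
  flange: d = -18.234 mm → contributes +781 323 mm⁴
  web: d = 23.766 mm → contributes +1 634 917 mm⁴
  hole: d = -18.234 mm → contributes −16 913 mm⁴
Total I = 2 399 328 mm⁴.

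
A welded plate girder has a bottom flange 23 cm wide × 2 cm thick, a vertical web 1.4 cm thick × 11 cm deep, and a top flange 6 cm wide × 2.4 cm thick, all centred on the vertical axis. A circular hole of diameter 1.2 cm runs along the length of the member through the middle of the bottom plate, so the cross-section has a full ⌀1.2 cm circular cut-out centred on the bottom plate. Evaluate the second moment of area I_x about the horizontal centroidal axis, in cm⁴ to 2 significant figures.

I_x ≈ 2200 cm⁴

Decompose the section into non-overlapping parts with the origin at the bottom-left of its bounding rectangle.
Bottom plate: 23 × 2, A = 46 cm², y = 1 cm, Ī = 15.33 cm⁴.
Web plate: 1.4 × 11, A = 15.4 cm², y = 7.5 cm, Ī = 155.3 cm⁴.
Top plate: 6 × 2.4, A = 14.4 cm², y = 14.2 cm, Ī = 6.912 cm⁴.
Hole (subtracted): ⌀1.2, A = 1.131 cm², y = 1 cm, Ī = 0.1018 cm⁴.
Centroid: ȳ = ΣA·y / ΣA = 4.886 cm.
Transfer each piece to the horizontal centroidal axis using Ī + A·d² with d = y − 4.886:
  bottom plate: d = -3.886 cm → contributes +710.1 cm⁴
  web plate: d = 2.614 cm → contributes +260.5 cm⁴
  top plate: d = 9.314 cm → contributes +1 256 cm⁴
  hole: d = -3.886 cm → contributes −17.18 cm⁴
Total I = 2 209 cm⁴.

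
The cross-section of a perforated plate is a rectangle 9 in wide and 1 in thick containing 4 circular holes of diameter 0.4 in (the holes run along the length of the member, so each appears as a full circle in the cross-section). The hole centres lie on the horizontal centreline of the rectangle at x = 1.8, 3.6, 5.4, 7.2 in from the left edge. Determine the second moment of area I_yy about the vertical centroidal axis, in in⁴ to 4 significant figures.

I_yy ≈ 58.71 in⁴

Decompose the section into non-overlapping parts with the origin at the bottom-left of its bounding rectangle.
Plate: 9 × 1, A = 9 in², x = 4.5 in, Ī = 60.75 in⁴.
Hole 1 (subtracted): ⌀0.4, A = 0.125664 in², x = 1.8 in, Ī = 0.00125664 in⁴.
Hole 2 (subtracted): ⌀0.4, A = 0.125664 in², x = 3.6 in, Ī = 0.00125664 in⁴.
Hole 3 (subtracted): ⌀0.4, A = 0.125664 in², x = 5.4 in, Ī = 0.00125664 in⁴.
Hole 4 (subtracted): ⌀0.4, A = 0.125664 in², x = 7.2 in, Ī = 0.00125664 in⁴.
By symmetry the centroid is at mid-width, x̄ = 4.5 in.
Transfer each piece to the vertical centroidal axis using Ī + A·d² with d = x − 4.5:
  plate: d = 0 in → contributes +60.75 in⁴
  hole 1: d = -2.7 in → contributes −0.917345 in⁴
  hole 2: d = -0.9 in → contributes −0.103044 in⁴
  hole 3: d = 0.9 in → contributes −0.103044 in⁴
  hole 4: d = 2.7 in → contributes −0.917345 in⁴
Total I = 58.7092 in⁴.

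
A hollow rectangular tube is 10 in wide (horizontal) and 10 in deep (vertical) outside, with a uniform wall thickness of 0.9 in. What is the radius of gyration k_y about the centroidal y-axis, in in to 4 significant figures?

k_y ≈ 3.733 in

Split into non-overlapping primitives; take the origin at the lower-left of the bounding box.
Outer rectangle: 10 × 10, A = 100 in², x = 5 in, Ī = 833.333 in⁴.
Inner void (subtracted): 8.2 × 8.2, A = 67.24 in², x = 5 in, Ī = 376.768 in⁴.
By symmetry the centroid is at mid-width, x̄ = 5 in.
All pieces are centred on the centroidal y-axis, so I = ΣĪ (holes subtracted) = 456.565 in⁴.
Radius of gyration: k = √(I/A) = √(456.565 / 32.76) = 3.73318 in.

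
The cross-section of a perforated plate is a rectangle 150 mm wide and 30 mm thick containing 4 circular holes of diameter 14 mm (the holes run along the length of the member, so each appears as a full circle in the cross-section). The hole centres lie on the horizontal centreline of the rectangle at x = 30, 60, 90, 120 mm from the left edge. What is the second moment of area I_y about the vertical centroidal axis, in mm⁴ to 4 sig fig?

I_y ≈ 7.737 × 10⁶ mm⁴

Decompose the section into non-overlapping parts with the origin at the bottom-left of its bounding rectangle.
Plate: 150 × 30, A = 4 500 mm², x = 75 mm, Ī = 8 437 500 mm⁴.
Hole 1 (subtracted): ⌀14, A = 153.938 mm², x = 30 mm, Ī = 1885.74 mm⁴.
Hole 2 (subtracted): ⌀14, A = 153.938 mm², x = 60 mm, Ī = 1885.74 mm⁴.
Hole 3 (subtracted): ⌀14, A = 153.938 mm², x = 90 mm, Ī = 1885.74 mm⁴.
Hole 4 (subtracted): ⌀14, A = 153.938 mm², x = 120 mm, Ī = 1885.74 mm⁴.
By symmetry the centroid is at mid-width, x̄ = 75 mm.
Transfer each piece to the vertical centroidal axis using Ī + A·d² with d = x − 75:
  plate: d = 0 mm → contributes +8 437 500 mm⁴
  hole 1: d = -45 mm → contributes −313 610 mm⁴
  hole 2: d = -15 mm → contributes −36521.8 mm⁴
  hole 3: d = 15 mm → contributes −36521.8 mm⁴
  hole 4: d = 45 mm → contributes −313 610 mm⁴
Total I = 7 737 236 mm⁴.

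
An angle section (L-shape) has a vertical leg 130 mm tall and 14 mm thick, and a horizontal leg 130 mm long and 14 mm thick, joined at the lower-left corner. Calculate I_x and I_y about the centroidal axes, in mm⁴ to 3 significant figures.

I_x ≈ 5.48 × 10⁶ mm⁴, I_y ≈ 5.48 × 10⁶ mm⁴

Decompose the section into non-overlapping parts with the origin at the bottom-left of its bounding rectangle.
Vertical leg: 14 × 130, A = 1 820 mm², y = 65 mm, Ī = 2 563 167 mm⁴.
Horizontal leg (remainder): 116 × 14, A = 1 624 mm², y = 7 mm, Ī = 26 525 mm⁴.
Centroid: ȳ = ΣA·y / ΣA = 37.65 mm.
Transfer each piece to the centroidal x-axis using Ī + A·d² with d = y − 37.65:
  vertical leg: d = 27.35 mm → contributes +3 924 527 mm⁴
  horizontal leg (remainder): d = -30.65 mm → contributes +1 552 188 mm⁴
Total I = 5 476 715 mm⁴.
For the y-axis: x̄ = 37.65 mm.
Repeating about the centroidal y-axis gives I_y = 5 476 715 mm⁴.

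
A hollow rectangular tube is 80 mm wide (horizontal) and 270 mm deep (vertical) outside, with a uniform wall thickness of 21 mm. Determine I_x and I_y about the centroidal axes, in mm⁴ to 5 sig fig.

Decompose the section into non-overlapping parts with the origin at the bottom-left of its bounding rectangle.
Outer rectangle: 80 × 270, A = 21 600 mm², y = 135 mm, Ī = 131 220 000 mm⁴.
Inner void (subtracted): 38 × 228, A = 8 664 mm², y = 135 mm, Ī = 37 532 448 mm⁴.
By symmetry the centroid is at mid-height, ȳ = 135 mm.
All pieces are centred on the centroidal x-axis, so I = ΣĪ (holes subtracted) = 93 687 552 mm⁴.
Repeating about the centroidal y-axis gives I_y = 10 477 432 mm⁴.

I_x ≈ 9.3688 × 10⁷ mm⁴, I_y ≈ 1.0477 × 10⁷ mm⁴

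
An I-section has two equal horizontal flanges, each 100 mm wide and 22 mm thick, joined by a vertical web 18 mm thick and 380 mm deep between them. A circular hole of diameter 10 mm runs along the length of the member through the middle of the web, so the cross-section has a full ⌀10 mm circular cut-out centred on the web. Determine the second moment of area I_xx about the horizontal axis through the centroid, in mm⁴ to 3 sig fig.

I_xx ≈ 2.60 × 10⁸ mm⁴

Break the section into simple shapes (no overlaps), measuring from the bottom-left corner of the bounding box.
Bottom flange: 100 × 22, A = 2 200 mm², y = 11 mm, Ī = 88 733 mm⁴.
Web: 18 × 380, A = 6 840 mm², y = 212 mm, Ī = 82 308 000 mm⁴.
Top flange: 100 × 22, A = 2 200 mm², y = 413 mm, Ī = 88 733 mm⁴.
Hole (subtracted): ⌀10, A = 78.54 mm², y = 212 mm, Ī = 490.87 mm⁴.
By symmetry the centroid is at mid-height, ȳ = 212 mm.
Transfer each piece to the horizontal axis through the centroid using Ī + A·d² with d = y − 212:
  bottom flange: d = -201 mm → contributes +88 970 933 mm⁴
  web: d = 0 mm → contributes +82 308 000 mm⁴
  top flange: d = 201 mm → contributes +88 970 933 mm⁴
  hole: d = 0 mm → contributes −490.87 mm⁴
Total I = 260 249 376 mm⁴.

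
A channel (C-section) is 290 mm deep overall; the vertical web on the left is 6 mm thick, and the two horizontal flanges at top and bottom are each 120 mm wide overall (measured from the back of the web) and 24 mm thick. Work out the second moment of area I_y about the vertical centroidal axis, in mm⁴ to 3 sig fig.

I_y ≈ 1.07 × 10⁷ mm⁴

Decompose the section into non-overlapping parts with the origin at the bottom-left of its bounding rectangle.
Web: 6 × 290, A = 1 740 mm², x = 3 mm, Ī = 5 220 mm⁴.
Top flange (beyond web): 114 × 24, A = 2 736 mm², x = 63 mm, Ī = 2 963 088 mm⁴.
Bottom flange (beyond web): 114 × 24, A = 2 736 mm², x = 63 mm, Ī = 2 963 088 mm⁴.
Centroid: x̄ = ΣA·x / ΣA = 48.524 mm.
Transfer each piece to the vertical centroidal axis using Ī + A·d² with d = x − 48.524:
  web: d = -45.524 mm → contributes +3 611 276 mm⁴
  top flange (beyond web): d = 14.476 mm → contributes +3 536 419 mm⁴
  bottom flange (beyond web): d = 14.476 mm → contributes +3 536 419 mm⁴
Total I = 10 684 115 mm⁴.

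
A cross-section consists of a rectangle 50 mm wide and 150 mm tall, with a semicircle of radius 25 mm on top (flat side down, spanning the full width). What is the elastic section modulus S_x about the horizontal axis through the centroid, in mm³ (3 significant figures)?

Treat the section as a set of non-overlapping primitives; coordinates are from the bounding-box lower-left.
Rectangular body: 50 × 150, A = 7 500 mm², y = 75 mm, Ī = 14 062 500 mm⁴.
Semicircular cap: semicircle r = 25, A = 981.75 mm², y = 160.61 mm, Ī = 42 874 mm⁴.
Centroid: ȳ = ΣA·y / ΣA = 84.909 mm.
Transfer each piece to the horizontal axis through the centroid using Ī + A·d² with d = y − 84.909:
  rectangular body: d = -9.9092 mm → contributes +14 798 949 mm⁴
  semicircular cap: d = 75.701 mm → contributes +5 668 930 mm⁴
Total I = 20 467 879 mm⁴.
Extreme fibre distance c = 90.091 mm; S = I/c = 227 192 mm³.

S_x ≈ 2.27 × 10⁵ mm³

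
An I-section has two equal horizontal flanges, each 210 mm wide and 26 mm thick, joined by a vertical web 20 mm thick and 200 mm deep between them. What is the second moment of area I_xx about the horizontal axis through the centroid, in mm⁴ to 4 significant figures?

I_xx ≈ 1.534 × 10⁸ mm⁴

Break the section into simple shapes (no overlaps), measuring from the bottom-left corner of the bounding box.
Bottom flange: 210 × 26, A = 5 460 mm², y = 13 mm, Ī = 307 580 mm⁴.
Web: 20 × 200, A = 4 000 mm², y = 126 mm, Ī = 13 333 333 mm⁴.
Top flange: 210 × 26, A = 5 460 mm², y = 239 mm, Ī = 307 580 mm⁴.
By symmetry the centroid is at mid-height, ȳ = 126 mm.
Transfer each piece to the horizontal axis through the centroid using Ī + A·d² with d = y − 126:
  bottom flange: d = -113 mm → contributes +70 026 320 mm⁴
  web: d = 0 mm → contributes +13 333 333 mm⁴
  top flange: d = 113 mm → contributes +70 026 320 mm⁴
Total I = 153 385 973 mm⁴.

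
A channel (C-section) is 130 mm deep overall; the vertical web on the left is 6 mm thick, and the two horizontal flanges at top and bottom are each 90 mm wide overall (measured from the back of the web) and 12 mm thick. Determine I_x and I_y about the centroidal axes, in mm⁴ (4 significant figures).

Split into non-overlapping primitives; take the origin at the lower-left of the bounding box.
Web: 6 × 130, A = 780 mm², y = 65 mm, Ī = 1 098 500 mm⁴.
Top flange (beyond web): 84 × 12, A = 1 008 mm², y = 124 mm, Ī = 12 096 mm⁴.
Bottom flange (beyond web): 84 × 12, A = 1 008 mm², y = 6 mm, Ī = 12 096 mm⁴.
By symmetry the centroid is at mid-height, ȳ = 65 mm.
Transfer each piece to the centroidal x-axis using Ī + A·d² with d = y − 65:
  web: d = 0 mm → contributes +1 098 500 mm⁴
  top flange (beyond web): d = 59 mm → contributes +3 520 944 mm⁴
  bottom flange (beyond web): d = -59 mm → contributes +3 520 944 mm⁴
Total I = 8 140 388 mm⁴.
For the y-axis: x̄ = 35.4464 mm.
Repeating about the centroidal y-axis gives I_y = 2 326 615 mm⁴.

I_x ≈ 8.140 × 10⁶ mm⁴, I_y ≈ 2.327 × 10⁶ mm⁴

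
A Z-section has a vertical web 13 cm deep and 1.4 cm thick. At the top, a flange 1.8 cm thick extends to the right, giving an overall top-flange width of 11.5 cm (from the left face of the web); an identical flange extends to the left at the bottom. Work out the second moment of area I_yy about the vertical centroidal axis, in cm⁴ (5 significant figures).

Break the section into simple shapes (no overlaps), measuring from the bottom-left corner of the bounding box.
Web: 1.4 × 13, A = 18.2 cm², x = 10.8 cm, Ī = 2.972667 cm⁴.
Top flange (beyond web): 10.1 × 1.8, A = 18.18 cm², x = 16.55 cm, Ī = 154.5452 cm⁴.
Bottom flange (beyond web): 10.1 × 1.8, A = 18.18 cm², x = 5.05 cm, Ī = 154.5452 cm⁴.
Centroid: x̄ = ΣA·x / ΣA = 10.8 cm.
Transfer each piece to the vertical centroidal axis using Ī + A·d² with d = x − 10.8:
  web: d = 0 cm → contributes +2.972667 cm⁴
  top flange (beyond web): d = 5.75 cm → contributes +755.6214 cm⁴
  bottom flange (beyond web): d = -5.75 cm → contributes +755.6214 cm⁴
Total I = 1514.215 cm⁴.

I_yy ≈ 1514.2 cm⁴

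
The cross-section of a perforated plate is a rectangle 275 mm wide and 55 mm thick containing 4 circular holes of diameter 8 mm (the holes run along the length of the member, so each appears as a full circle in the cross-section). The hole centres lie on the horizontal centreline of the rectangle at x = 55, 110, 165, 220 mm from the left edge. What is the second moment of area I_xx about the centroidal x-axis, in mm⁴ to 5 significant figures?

Break the section into simple shapes (no overlaps), measuring from the bottom-left corner of the bounding box.
Plate: 275 × 55, A = 15 125 mm², y = 27.5 mm, Ī = 3 812 760 mm⁴.
Hole 1 (subtracted): ⌀8, A = 50.26548 mm², y = 27.5 mm, Ī = 201.0619 mm⁴.
Hole 2 (subtracted): ⌀8, A = 50.26548 mm², y = 27.5 mm, Ī = 201.0619 mm⁴.
Hole 3 (subtracted): ⌀8, A = 50.26548 mm², y = 27.5 mm, Ī = 201.0619 mm⁴.
Hole 4 (subtracted): ⌀8, A = 50.26548 mm², y = 27.5 mm, Ī = 201.0619 mm⁴.
By symmetry the centroid is at mid-height, ȳ = 27.5 mm.
All pieces are centred on the centroidal x-axis, so I = ΣĪ (holes subtracted) = 3 811 956 mm⁴.

I_xx ≈ 3.8120 × 10⁶ mm⁴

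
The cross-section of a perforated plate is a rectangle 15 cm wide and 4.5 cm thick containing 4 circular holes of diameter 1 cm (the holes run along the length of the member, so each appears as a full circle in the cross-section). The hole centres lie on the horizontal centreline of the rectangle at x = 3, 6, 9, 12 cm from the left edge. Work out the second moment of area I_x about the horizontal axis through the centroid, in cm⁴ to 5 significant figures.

Break the section into simple shapes (no overlaps), measuring from the bottom-left corner of the bounding box.
Plate: 15 × 4.5, A = 67.5 cm², y = 2.25 cm, Ī = 113.9063 cm⁴.
Hole 1 (subtracted): ⌀1, A = 0.7853982 cm², y = 2.25 cm, Ī = 0.04908739 cm⁴.
Hole 2 (subtracted): ⌀1, A = 0.7853982 cm², y = 2.25 cm, Ī = 0.04908739 cm⁴.
Hole 3 (subtracted): ⌀1, A = 0.7853982 cm², y = 2.25 cm, Ī = 0.04908739 cm⁴.
Hole 4 (subtracted): ⌀1, A = 0.7853982 cm², y = 2.25 cm, Ī = 0.04908739 cm⁴.
By symmetry the centroid is at mid-height, ȳ = 2.25 cm.
All pieces are centred on the horizontal axis through the centroid, so I = ΣĪ (holes subtracted) = 113.7099 cm⁴.

I_x ≈ 113.71 cm⁴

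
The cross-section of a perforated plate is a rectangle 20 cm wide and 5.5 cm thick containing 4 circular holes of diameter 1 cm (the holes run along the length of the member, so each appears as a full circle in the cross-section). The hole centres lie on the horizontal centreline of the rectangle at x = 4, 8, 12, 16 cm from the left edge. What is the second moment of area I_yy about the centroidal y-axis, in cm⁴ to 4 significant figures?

I_yy ≈ 3604 cm⁴

Treat the section as a set of non-overlapping primitives; coordinates are from the bounding-box lower-left.
Plate: 20 × 5.5, A = 110 cm², x = 10 cm, Ī = 3666.67 cm⁴.
Hole 1 (subtracted): ⌀1, A = 0.785398 cm², x = 4 cm, Ī = 0.0490874 cm⁴.
Hole 2 (subtracted): ⌀1, A = 0.785398 cm², x = 8 cm, Ī = 0.0490874 cm⁴.
Hole 3 (subtracted): ⌀1, A = 0.785398 cm², x = 12 cm, Ī = 0.0490874 cm⁴.
Hole 4 (subtracted): ⌀1, A = 0.785398 cm², x = 16 cm, Ī = 0.0490874 cm⁴.
By symmetry the centroid is at mid-width, x̄ = 10 cm.
Transfer each piece to the centroidal y-axis using Ī + A·d² with d = x − 10:
  plate: d = 0 cm → contributes +3666.67 cm⁴
  hole 1: d = -6 cm → contributes −28.3234 cm⁴
  hole 2: d = -2 cm → contributes −3.19068 cm⁴
  hole 3: d = 2 cm → contributes −3.19068 cm⁴
  hole 4: d = 6 cm → contributes −28.3234 cm⁴
Total I = 3603.64 cm⁴.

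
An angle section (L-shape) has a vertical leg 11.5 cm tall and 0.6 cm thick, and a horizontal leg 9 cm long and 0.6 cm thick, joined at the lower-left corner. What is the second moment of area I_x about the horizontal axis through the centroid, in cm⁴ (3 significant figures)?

Break the section into simple shapes (no overlaps), measuring from the bottom-left corner of the bounding box.
Vertical leg: 0.6 × 11.5, A = 6.9 cm², y = 5.75 cm, Ī = 76.044 cm⁴.
Horizontal leg (remainder): 8.4 × 0.6, A = 5.04 cm², y = 0.3 cm, Ī = 0.1512 cm⁴.
Centroid: ȳ = ΣA·y / ΣA = 3.4495 cm.
Transfer each piece to the horizontal axis through the centroid using Ī + A·d² with d = y − 3.4495:
  vertical leg: d = 2.3005 cm → contributes +112.56 cm⁴
  horizontal leg (remainder): d = -3.1495 cm → contributes +50.145 cm⁴
Total I = 162.71 cm⁴.

I_x ≈ 163 cm⁴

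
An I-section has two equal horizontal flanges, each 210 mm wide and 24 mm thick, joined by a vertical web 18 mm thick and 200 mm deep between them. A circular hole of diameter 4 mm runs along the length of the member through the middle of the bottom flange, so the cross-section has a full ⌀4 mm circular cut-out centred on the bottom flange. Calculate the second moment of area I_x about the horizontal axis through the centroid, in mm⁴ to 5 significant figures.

Split into non-overlapping primitives; take the origin at the lower-left of the bounding box.
Bottom flange: 210 × 24, A = 5 040 mm², y = 12 mm, Ī = 241 920 mm⁴.
Web: 18 × 200, A = 3 600 mm², y = 124 mm, Ī = 12 000 000 mm⁴.
Top flange: 210 × 24, A = 5 040 mm², y = 236 mm, Ī = 241 920 mm⁴.
Hole (subtracted): ⌀4, A = 12.56637 mm², y = 12 mm, Ī = 12.56637 mm⁴.
Centroid: ȳ = ΣA·y / ΣA = 124.103 mm.
Transfer each piece to the horizontal axis through the centroid using Ī + A·d² with d = y − 124.103:
  bottom flange: d = -112.103 mm → contributes +63 579 991 mm⁴
  web: d = -0.1029772 mm → contributes +12 000 038 mm⁴
  top flange: d = 111.897 mm → contributes +63 347 476 mm⁴
  hole: d = -112.103 mm → contributes −157935.1 mm⁴
Total I = 138 769 570 mm⁴.

I_x ≈ 1.3877 × 10⁸ mm⁴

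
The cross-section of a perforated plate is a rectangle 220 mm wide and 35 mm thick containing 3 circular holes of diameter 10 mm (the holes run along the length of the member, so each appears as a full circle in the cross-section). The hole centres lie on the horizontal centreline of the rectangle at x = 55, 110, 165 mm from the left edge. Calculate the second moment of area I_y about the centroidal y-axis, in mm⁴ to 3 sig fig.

Split into non-overlapping primitives; take the origin at the lower-left of the bounding box.
Plate: 220 × 35, A = 7 700 mm², x = 110 mm, Ī = 31 056 667 mm⁴.
Hole 1 (subtracted): ⌀10, A = 78.54 mm², x = 55 mm, Ī = 490.87 mm⁴.
Hole 2 (subtracted): ⌀10, A = 78.54 mm², x = 110 mm, Ī = 490.87 mm⁴.
Hole 3 (subtracted): ⌀10, A = 78.54 mm², x = 165 mm, Ī = 490.87 mm⁴.
By symmetry the centroid is at mid-width, x̄ = 110 mm.
Transfer each piece to the centroidal y-axis using Ī + A·d² with d = x − 110:
  plate: d = 0 mm → contributes +31 056 667 mm⁴
  hole 1: d = -55 mm → contributes −238 074 mm⁴
  hole 2: d = 0 mm → contributes −490.87 mm⁴
  hole 3: d = 55 mm → contributes −238 074 mm⁴
Total I = 30 580 028 mm⁴.

I_y ≈ 3.06 × 10⁷ mm⁴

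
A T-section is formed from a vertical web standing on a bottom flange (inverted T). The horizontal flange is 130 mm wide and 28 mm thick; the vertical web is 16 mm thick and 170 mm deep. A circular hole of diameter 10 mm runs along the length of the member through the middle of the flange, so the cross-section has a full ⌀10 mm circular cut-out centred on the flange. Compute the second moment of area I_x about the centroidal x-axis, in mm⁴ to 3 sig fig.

I_x ≈ 2.19 × 10⁷ mm⁴

Treat the section as a set of non-overlapping primitives; coordinates are from the bounding-box lower-left.
Flange: 130 × 28, A = 3 640 mm², y = 14 mm, Ī = 237 813 mm⁴.
Web: 16 × 170, A = 2 720 mm², y = 113 mm, Ī = 6 550 667 mm⁴.
Hole (subtracted): ⌀10, A = 78.54 mm², y = 14 mm, Ī = 490.87 mm⁴.
Centroid: ȳ = ΣA·y / ΣA = 56.869 mm.
Transfer each piece to the centroidal x-axis using Ī + A·d² with d = y − 56.869:
  flange: d = -42.869 mm → contributes +6 927 232 mm⁴
  web: d = 56.131 mm → contributes +15 120 537 mm⁴
  hole: d = -42.869 mm → contributes −144 828 mm⁴
Total I = 21 902 941 mm⁴.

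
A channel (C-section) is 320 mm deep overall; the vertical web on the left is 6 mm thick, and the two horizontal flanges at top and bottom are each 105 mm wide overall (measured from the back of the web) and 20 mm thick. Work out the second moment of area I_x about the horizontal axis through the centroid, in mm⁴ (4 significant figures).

Break the section into simple shapes (no overlaps), measuring from the bottom-left corner of the bounding box.
Web: 6 × 320, A = 1 920 mm², y = 160 mm, Ī = 16 384 000 mm⁴.
Top flange (beyond web): 99 × 20, A = 1 980 mm², y = 310 mm, Ī = 66 000 mm⁴.
Bottom flange (beyond web): 99 × 20, A = 1 980 mm², y = 10 mm, Ī = 66 000 mm⁴.
By symmetry the centroid is at mid-height, ȳ = 160 mm.
Transfer each piece to the horizontal axis through the centroid using Ī + A·d² with d = y − 160:
  web: d = 0 mm → contributes +16 384 000 mm⁴
  top flange (beyond web): d = 150 mm → contributes +44 616 000 mm⁴
  bottom flange (beyond web): d = -150 mm → contributes +44 616 000 mm⁴
Total I = 105 616 000 mm⁴.

I_x ≈ 1.056 × 10⁸ mm⁴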